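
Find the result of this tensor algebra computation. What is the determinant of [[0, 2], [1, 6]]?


For a 2x2 matrix [[a, b], [c, d]], det = a*d - b*c.
a = 0, b = 2, c = 1, d = 6
a*d = 0 * 6 = 0
b*c = 2 * 1 = 2
det = 0 - 2 = -2

-2


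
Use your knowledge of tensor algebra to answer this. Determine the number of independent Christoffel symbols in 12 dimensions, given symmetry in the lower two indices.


Christoffel symbols Gamma^k_{ij} are symmetric in i,j, so there are d * d(d+1)/2 independent symbols.
d = 12
d(d+1)/2 = 12 * 13 / 2 = 78
Total = 12 * 78 = 936

936


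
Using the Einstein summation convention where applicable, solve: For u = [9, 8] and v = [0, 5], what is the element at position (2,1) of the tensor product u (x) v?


The outer product entry T_{ij} = u_i * v_j.
We need i=2, j=1.
u_2 = 8, v_1 = 0
T_{2,1} = 8 * 0 = 0

0


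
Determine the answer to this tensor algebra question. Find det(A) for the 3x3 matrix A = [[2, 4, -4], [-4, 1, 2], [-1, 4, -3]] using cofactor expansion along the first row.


Expanding along the first row, det(A) = a11*M_11 - a12*M_12 + a13*M_13, where M_1j is the (1,j) minor.
Minor M_11 = 1*-3 - 2*4 = -11
Minor M_12 = -4*-3 - 2*-1 = 14
Minor M_13 = -4*4 - 1*-1 = -15
det = 2*(-11) - 4*(14) + -4*(-15)
    = -22 - 56 + 60
    = -18

-18


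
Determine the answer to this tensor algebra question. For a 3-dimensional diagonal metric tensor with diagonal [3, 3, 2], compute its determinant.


For a diagonal metric, the determinant is the product of diagonal entries.
Diagonal entries: 3, 3, 2
det(g) = 3 * 3 * 2 = 18

18


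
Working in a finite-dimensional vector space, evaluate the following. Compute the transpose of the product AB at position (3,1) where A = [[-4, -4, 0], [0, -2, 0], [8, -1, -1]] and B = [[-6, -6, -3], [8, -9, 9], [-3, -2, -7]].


(AB)^T_{ij} = (AB)_{ji} = sum_k A_{jk} B_{ki}.
For i=3, j=1 we need (AB)_{13}:
A_{11} * B_{13} = -4 * -3 = 12
A_{12} * B_{23} = -4 * 9 = -36
A_{13} * B_{33} = 0 * -7 = 0
Sum = 12 + -36 + 0 = -24

-24


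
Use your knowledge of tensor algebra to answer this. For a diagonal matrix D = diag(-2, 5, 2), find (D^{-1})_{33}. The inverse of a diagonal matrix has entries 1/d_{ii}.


For a diagonal matrix, the inverse has entries (D^{-1})_{ii} = 1/d_{ii}.
The diagonal entries are: d_{11} = -2, d_{22} = 5, d_{33} = 2
We need (D^{-1})_{33} = 1/d_{33} = 1/2 = 1/2

1/2


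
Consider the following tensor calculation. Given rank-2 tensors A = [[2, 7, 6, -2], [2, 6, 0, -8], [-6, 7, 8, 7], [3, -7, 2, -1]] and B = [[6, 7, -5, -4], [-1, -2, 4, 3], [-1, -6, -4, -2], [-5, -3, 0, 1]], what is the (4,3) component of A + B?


Tensor addition is component-wise: (A + B)_{ij} = A_{ij} + B_{ij}.
A_{43} = 2
B_{43} = 0
(A + B)_{43} = 2 + 0 = 2

2


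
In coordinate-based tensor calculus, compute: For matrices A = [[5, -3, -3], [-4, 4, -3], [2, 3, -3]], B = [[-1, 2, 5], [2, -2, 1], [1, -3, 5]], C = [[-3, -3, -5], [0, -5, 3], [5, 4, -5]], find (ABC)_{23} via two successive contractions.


(ABC)_{23} = sum_m (AB)_{2m} C_{m3}. First compute row 2 of AB.
(AB)_{21} = -4*-1 + 4*2 + -3*1 = 9
(AB)_{22} = -4*2 + 4*-2 + -3*-3 = -7
(AB)_{23} = -4*5 + 4*1 + -3*5 = -31
Now contract with column 3 of C:
(AB)_{21} * C_{13} = 9 * -5 = -45
(AB)_{22} * C_{23} = -7 * 3 = -21
(AB)_{23} * C_{33} = -31 * -5 = 155
(ABC)_{23} = -45 + -21 + 155 = 89

89


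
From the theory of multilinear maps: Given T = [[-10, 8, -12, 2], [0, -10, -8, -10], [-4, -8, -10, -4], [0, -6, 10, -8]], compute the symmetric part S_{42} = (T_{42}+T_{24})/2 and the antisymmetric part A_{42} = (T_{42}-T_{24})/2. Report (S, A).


T_{42} = -6
T_{24} = -10
S_{42} = (-6 + -10)/2 = -16/2 = -8
A_{42} = (-6 - -10)/2 = 4/2 = 2
Check: S + A = -8 + 2 = -6 = T_{42}.

(-8, 2)


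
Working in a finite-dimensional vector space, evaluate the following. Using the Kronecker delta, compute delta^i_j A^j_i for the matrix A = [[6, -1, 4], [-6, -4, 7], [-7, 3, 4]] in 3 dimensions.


The contraction (trace) of a rank-2 tensor is the sum of its diagonal elements.
Diagonal entries: A[1,1] = 6, A[2,2] = -4, A[3,3] = 4
Tr(A) = 6 + -4 + 4 = 6

6


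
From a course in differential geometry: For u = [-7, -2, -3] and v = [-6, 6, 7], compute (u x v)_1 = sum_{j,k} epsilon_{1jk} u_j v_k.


(u x v)_1 = sum_{j,k} epsilon_{1jk} u_j v_k. Only permutations of (1,2,3) contribute; the two non-zero terms are:
eps_{123} u_2 v_3 = 1 * -2 * 7 = -14
eps_{132} u_3 v_2 = -1 * -3 * 6 = 18
(u x v)_1 = 4

4


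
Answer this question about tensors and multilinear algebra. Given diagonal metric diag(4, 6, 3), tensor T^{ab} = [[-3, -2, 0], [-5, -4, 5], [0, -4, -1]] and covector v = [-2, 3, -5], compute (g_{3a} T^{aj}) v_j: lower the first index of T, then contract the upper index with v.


Step 1: lower the first index. For a diagonal metric, g_{ia} T^{aj} = g_{ii} T^{ij} (no sum on i).
g_{33} = 3
S_3{}^1 = 3 * T^{31} = 3 * 0 = 0
S_3{}^2 = 3 * T^{32} = 3 * -4 = -12
S_3{}^3 = 3 * T^{33} = 3 * -1 = -3
Step 2: contract S_3{}^j with v_j.
S_3{}^1 * v_1 = 0 * -2 = 0
S_3{}^2 * v_2 = -12 * 3 = -36
S_3{}^3 * v_3 = -3 * -5 = 15
Result = 0 + -36 + 15 = -21

-21


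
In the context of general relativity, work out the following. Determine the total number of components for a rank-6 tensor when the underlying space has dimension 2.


The number of components of a rank-r tensor in d dimensions is d^r.
Here d = 2 and r = 6.
2^6 = 64

64


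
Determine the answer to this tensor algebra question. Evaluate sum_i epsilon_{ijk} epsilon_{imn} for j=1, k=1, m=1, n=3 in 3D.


Using the identity: epsilon_{ijk} epsilon_{imn} = delta_{jm} delta_{kn} - delta_{jn} delta_{km}.
delta_{11} = 1
delta_{13} = 0
delta_{13} = 0
delta_{11} = 1
Result = 1 * 0 - 0 * 1 = 0 - 0 = 0

0


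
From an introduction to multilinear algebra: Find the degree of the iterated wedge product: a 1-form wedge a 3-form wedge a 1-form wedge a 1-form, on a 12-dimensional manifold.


The degree of a wedge product is the sum of the degrees of the individual forms.
Degrees: 1, 3, 1, 1
Total degree = 1 + 3 + 1 + 1 = 6

6


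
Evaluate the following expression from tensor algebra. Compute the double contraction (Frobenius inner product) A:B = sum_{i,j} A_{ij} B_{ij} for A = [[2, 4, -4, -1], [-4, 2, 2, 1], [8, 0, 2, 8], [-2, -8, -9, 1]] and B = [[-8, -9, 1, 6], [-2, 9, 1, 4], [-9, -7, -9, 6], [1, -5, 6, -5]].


A:B = sum over all i,j of A_{ij} * B_{ij}.
Row 1: 2*-8=-16, 4*-9=-36, -4*1=-4, -1*6=-6 => row sum = -62
Row 2: -4*-2=8, 2*9=18, 2*1=2, 1*4=4 => row sum = 32
Row 3: 8*-9=-72, 0*-7=0, 2*-9=-18, 8*6=48 => row sum = -42
Row 4: -2*1=-2, -8*-5=40, -9*6=-54, 1*-5=-5 => row sum = -21
Total = -62 + 32 + -42 + -21 = -93

-93


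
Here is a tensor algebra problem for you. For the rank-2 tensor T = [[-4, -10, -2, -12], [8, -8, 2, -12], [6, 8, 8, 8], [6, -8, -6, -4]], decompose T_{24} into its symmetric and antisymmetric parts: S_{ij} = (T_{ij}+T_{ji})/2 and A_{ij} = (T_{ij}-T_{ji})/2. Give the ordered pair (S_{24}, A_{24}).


T_{24} = -12
T_{42} = -8
S_{24} = (-12 + -8)/2 = -20/2 = -10
A_{24} = (-12 - -8)/2 = -4/2 = -2
Check: S + A = -10 + -2 = -12 = T_{24}.

(-10, -2)


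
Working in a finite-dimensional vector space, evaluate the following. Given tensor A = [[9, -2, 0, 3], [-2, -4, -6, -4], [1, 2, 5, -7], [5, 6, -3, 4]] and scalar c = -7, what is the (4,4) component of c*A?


Scalar multiplication: (cA)_{ij} = c * A_{ij}.
c = -7
A_{44} = 4
(cA)_{44} = -7 * 4 = -28

-28


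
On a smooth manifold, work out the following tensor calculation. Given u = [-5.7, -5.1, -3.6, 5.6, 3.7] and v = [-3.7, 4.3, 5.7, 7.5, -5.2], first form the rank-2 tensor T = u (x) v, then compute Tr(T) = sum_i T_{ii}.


The outer product gives T_{ij} = u_i v_j.
The trace (contraction) is Tr(T) = sum_i T_{ii} = sum_i u_i v_i.
Diagonal entries:
T_{11} = u_1 * v_1 = -5.7 * -3.7 = 21.09
T_{22} = u_2 * v_2 = -5.1 * 4.3 = -21.93
T_{33} = u_3 * v_3 = -3.6 * 5.7 = -20.52
T_{44} = u_4 * v_4 = 5.6 * 7.5 = 42
T_{55} = u_5 * v_5 = 3.7 * -5.2 = -19.24
Tr(T) = 21.09 + -21.93 + -20.52 + 42 + -19.24 = 1.4

1.4


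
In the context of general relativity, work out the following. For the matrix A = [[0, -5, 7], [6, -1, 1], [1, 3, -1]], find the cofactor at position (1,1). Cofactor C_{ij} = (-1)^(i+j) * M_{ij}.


To find cofactor C_{11}, delete row 1 and column 1.
The resulting 2x2 submatrix is: [[-1, 1], [3, -1]]
Minor M_{11} = -1*-1 - 1*3
  = 1 - 3 = -2
Sign = (-1)^(1+1) = (-1)^2 = 1
Cofactor C_{11} = 1 * -2 = -2

-2


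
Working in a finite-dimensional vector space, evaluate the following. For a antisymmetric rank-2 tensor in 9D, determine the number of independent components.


A antisymmetric rank-2 tensor in d dimensions has d(d-1)/2 independent components.
d = 9
d(d-1)/2 = 9 * 8 / 2 = 72 / 2 = 36

36


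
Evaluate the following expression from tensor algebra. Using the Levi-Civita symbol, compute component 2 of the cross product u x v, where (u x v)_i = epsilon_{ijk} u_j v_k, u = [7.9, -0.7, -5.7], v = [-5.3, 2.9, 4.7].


(u x v)_2 = sum_{j,k} epsilon_{2jk} u_j v_k. Only permutations of (1,2,3) contribute; the two non-zero terms are:
eps_{213} u_1 v_3 = -1 * 7.9 * 4.7 = -37.13
eps_{231} u_3 v_1 = 1 * -5.7 * -5.3 = 30.21
(u x v)_2 = -6.92

-6.92


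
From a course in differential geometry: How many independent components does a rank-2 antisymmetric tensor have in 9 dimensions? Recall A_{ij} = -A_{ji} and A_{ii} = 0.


An antisymmetric rank-2 tensor satisfies A_{ij} = -A_{ji}, so diagonal entries are zero.
The independent components are the upper-triangular entries: C(n, 2) = n(n-1)/2.
n = 9
C(9, 2) = 9 * 8 / 2 = 72 / 2 = 36

36


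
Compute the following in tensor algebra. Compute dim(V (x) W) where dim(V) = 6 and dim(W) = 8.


The dimension of a tensor product is the product of dimensions.
dim(V) = 6, dim(W) = 8
dim(V (x) W) = 6 * 8 = 48

48


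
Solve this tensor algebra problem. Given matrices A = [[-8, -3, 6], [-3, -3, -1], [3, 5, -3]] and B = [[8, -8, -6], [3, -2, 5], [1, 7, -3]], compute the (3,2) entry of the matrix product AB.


(AB)_{ij} = sum_k A_{ik} B_{kj}.
For i=3, j=2:
A_{31} * B_{12} = 3 * -8 = -24
A_{32} * B_{22} = 5 * -2 = -10
A_{33} * B_{32} = -3 * 7 = -21
Sum = -24 + -10 + -21 = -55

-55


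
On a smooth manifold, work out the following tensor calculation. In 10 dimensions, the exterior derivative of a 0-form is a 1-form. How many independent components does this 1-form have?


The exterior derivative of a p-form is a (p+1)-form.
Its number of independent components is C(n, p+1).
n = 10, p+1 = 1
C(10, 1) = 10

10


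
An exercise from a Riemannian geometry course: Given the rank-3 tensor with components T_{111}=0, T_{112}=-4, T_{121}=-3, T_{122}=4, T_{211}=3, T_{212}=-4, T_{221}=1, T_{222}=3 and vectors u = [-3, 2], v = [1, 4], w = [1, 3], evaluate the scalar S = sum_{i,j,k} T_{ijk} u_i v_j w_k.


S = sum over i,j,k of T_{ijk} u_i v_j w_k. Expanding all 8 terms:
T_{111}*u_1*v_1*w_1 = 0*-3*1*1 = 0  (running total: 0)
T_{112}*u_1*v_1*w_2 = -4*-3*1*3 = 36  (running total: 36)
T_{121}*u_1*v_2*w_1 = -3*-3*4*1 = 36  (running total: 72)
T_{122}*u_1*v_2*w_2 = 4*-3*4*3 = -144  (running total: -72)
T_{211}*u_2*v_1*w_1 = 3*2*1*1 = 6  (running total: -66)
T_{212}*u_2*v_1*w_2 = -4*2*1*3 = -24  (running total: -90)
T_{221}*u_2*v_2*w_1 = 1*2*4*1 = 8  (running total: -82)
T_{222}*u_2*v_2*w_2 = 3*2*4*3 = 72  (running total: -10)
S = -10

-10


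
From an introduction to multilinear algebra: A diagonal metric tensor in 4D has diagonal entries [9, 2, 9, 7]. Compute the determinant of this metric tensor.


For a diagonal metric, the determinant is the product of diagonal entries.
Diagonal entries: 9, 2, 9, 7
det(g) = 9 * 2 * 9 * 7 = 1134

1134


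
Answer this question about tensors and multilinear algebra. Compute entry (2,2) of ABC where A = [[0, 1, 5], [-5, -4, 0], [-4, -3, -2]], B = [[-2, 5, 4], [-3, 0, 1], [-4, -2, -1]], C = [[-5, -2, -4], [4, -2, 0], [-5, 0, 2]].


(ABC)_{22} = sum_m (AB)_{2m} C_{m2}. First compute row 2 of AB.
(AB)_{21} = -5*-2 + -4*-3 + 0*-4 = 22
(AB)_{22} = -5*5 + -4*0 + 0*-2 = -25
(AB)_{23} = -5*4 + -4*1 + 0*-1 = -24
Now contract with column 2 of C:
(AB)_{21} * C_{12} = 22 * -2 = -44
(AB)_{22} * C_{22} = -25 * -2 = 50
(AB)_{23} * C_{32} = -24 * 0 = 0
(ABC)_{22} = -44 + 50 + 0 = 6

6


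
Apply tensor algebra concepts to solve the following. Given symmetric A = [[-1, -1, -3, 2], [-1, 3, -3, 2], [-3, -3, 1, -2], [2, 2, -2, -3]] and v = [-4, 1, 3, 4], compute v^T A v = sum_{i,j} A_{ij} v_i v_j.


First compute Av:
(Av)_1 = -1*-4 + -1*1 + -3*3 + 2*4 = 2
(Av)_2 = -1*-4 + 3*1 + -3*3 + 2*4 = 6
(Av)_3 = -3*-4 + -3*1 + 1*3 + -2*4 = 4
(Av)_4 = 2*-4 + 2*1 + -2*3 + -3*4 = -24
Av = [2, 6, 4, -24]
Then v^T (Av) = -4*2 + 1*6 + 3*4 + 4*-24
= -8 + 6 + 12 + -96 = -86

-86


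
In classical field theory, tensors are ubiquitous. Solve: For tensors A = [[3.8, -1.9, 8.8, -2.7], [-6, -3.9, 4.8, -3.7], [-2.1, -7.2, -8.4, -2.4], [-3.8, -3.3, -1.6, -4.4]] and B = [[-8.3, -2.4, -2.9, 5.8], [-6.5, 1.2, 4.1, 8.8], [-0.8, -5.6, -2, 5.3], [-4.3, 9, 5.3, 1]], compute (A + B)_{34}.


Tensor addition is component-wise: (A + B)_{ij} = A_{ij} + B_{ij}.
A_{34} = -2.4
B_{34} = 5.3
(A + B)_{34} = -2.4 + 5.3 = 2.9

2.9


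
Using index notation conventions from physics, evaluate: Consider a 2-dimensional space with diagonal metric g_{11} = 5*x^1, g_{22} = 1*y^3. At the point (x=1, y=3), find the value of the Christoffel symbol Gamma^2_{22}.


For a diagonal metric, Gamma^k_{ij} = (1/2) g^{kk} (dg_{ik}/dx_j + dg_{jk}/dx_i - dg_{ij}/dx_k).
The metric is diagonal, so g_{ab} = 0 for a != b.
At the given point: g_{11} = 5, g_{22} = 27
g^{22} = 1/27
dg_{22}/dx_2 = dg_{22}/dx_2 = 27
dg_{22}/dx_2 = dg_{22}/dx_2 = 27
dg_{22}/dx_2 = dg_{22}/dx_2 = 27
Numerator = 27 + 27 - 27 = 27
Gamma^2_{22} = 27 / (2 * 27) = 1/2

1/2


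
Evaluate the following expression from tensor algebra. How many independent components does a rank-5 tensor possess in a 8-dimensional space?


The number of components of a rank-r tensor in d dimensions is d^r.
Here d = 8 and r = 5.
8^5 = 32768

32768


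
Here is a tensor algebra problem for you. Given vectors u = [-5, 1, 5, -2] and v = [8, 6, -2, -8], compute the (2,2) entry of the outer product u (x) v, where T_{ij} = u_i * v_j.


The outer product entry T_{ij} = u_i * v_j.
We need i=2, j=2.
u_2 = 1, v_2 = 6
T_{2,2} = 1 * 6 = 6

6


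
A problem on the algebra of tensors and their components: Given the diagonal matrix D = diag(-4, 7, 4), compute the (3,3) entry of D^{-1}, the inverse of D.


For a diagonal matrix, the inverse has entries (D^{-1})_{ii} = 1/d_{ii}.
The diagonal entries are: d_{11} = -4, d_{22} = 7, d_{33} = 4
We need (D^{-1})_{33} = 1/d_{33} = 1/4 = 1/4

1/4


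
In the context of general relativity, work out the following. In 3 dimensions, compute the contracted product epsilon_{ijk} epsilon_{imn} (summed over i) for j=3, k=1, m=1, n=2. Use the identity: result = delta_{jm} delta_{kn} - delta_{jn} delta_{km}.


Using the identity: epsilon_{ijk} epsilon_{imn} = delta_{jm} delta_{kn} - delta_{jn} delta_{km}.
delta_{31} = 0
delta_{12} = 0
delta_{32} = 0
delta_{11} = 1
Result = 0 * 0 - 0 * 1 = 0 - 0 = 0

0


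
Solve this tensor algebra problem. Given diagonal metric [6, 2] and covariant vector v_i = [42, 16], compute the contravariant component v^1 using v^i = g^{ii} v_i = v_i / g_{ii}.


To raise an index with a diagonal metric: v^i = v_i / g_{ii}.
For index 1: v_1 = 42, g_{11} = 6
v^1 = 42 / 6 = 7

7


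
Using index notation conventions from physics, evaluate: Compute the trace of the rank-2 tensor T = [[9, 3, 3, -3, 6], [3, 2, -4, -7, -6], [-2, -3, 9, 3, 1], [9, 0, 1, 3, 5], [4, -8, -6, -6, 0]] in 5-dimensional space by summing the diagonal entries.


The contraction (trace) of a rank-2 tensor is the sum of its diagonal elements.
Diagonal entries: A[1,1] = 9, A[2,2] = 2, A[3,3] = 9, A[4,4] = 3, A[5,5] = 0
Tr(A) = 9 + 2 + 9 + 3 + 0 = 23

23


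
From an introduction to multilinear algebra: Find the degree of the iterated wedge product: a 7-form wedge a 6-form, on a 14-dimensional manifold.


The degree of a wedge product is the sum of the degrees of the individual forms.
Degrees: 7, 6
Total degree = 7 + 6 = 13

13


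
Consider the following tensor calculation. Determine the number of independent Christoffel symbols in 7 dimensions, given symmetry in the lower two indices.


Christoffel symbols Gamma^k_{ij} are symmetric in i,j, so there are d * d(d+1)/2 independent symbols.
d = 7
d(d+1)/2 = 7 * 8 / 2 = 28
Total = 7 * 28 = 196

196


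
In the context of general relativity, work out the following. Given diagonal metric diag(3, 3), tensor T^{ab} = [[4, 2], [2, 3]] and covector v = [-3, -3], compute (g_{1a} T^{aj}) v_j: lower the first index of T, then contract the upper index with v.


Step 1: lower the first index. For a diagonal metric, g_{ia} T^{aj} = g_{ii} T^{ij} (no sum on i).
g_{11} = 3
S_1{}^1 = 3 * T^{11} = 3 * 4 = 12
S_1{}^2 = 3 * T^{12} = 3 * 2 = 6
Step 2: contract S_1{}^j with v_j.
S_1{}^1 * v_1 = 12 * -3 = -36
S_1{}^2 * v_2 = 6 * -3 = -18
Result = -36 + -18 = -54

-54


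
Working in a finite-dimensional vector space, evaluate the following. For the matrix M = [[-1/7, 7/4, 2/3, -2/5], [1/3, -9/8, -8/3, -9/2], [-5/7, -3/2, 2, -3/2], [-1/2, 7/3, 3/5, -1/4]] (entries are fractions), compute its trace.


The trace is the sum of diagonal entries.
Diagonal: M[1,1] = -1/7, M[2,2] = -9/8, M[3,3] = 2, M[4,4] = -1/4
Tr(M) = -1/7 + -9/8 + 2 + -1/4
Computing step by step:
After adding M[1,1]: -1/7
After adding M[2,2]: -71/56
After adding M[3,3]: 41/56
After adding M[4,4]: 27/56
Tr(M) = 27/56

27/56


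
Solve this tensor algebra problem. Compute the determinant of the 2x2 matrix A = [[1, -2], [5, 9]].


For a 2x2 matrix [[a, b], [c, d]], det = a*d - b*c.
a = 1, b = -2, c = 5, d = 9
a*d = 1 * 9 = 9
b*c = -2 * 5 = -10
det = 9 - -10 = 19

19


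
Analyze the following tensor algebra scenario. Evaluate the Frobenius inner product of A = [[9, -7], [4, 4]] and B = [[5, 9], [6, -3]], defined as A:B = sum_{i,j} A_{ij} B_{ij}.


A:B = sum over all i,j of A_{ij} * B_{ij}.
Row 1: 9*5=45, -7*9=-63 => row sum = -18
Row 2: 4*6=24, 4*-3=-12 => row sum = 12
Total = -18 + 12 = -6

-6


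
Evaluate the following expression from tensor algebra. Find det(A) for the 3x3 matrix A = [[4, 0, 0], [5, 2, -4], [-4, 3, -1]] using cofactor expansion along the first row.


Expanding along the first row, det(A) = a11*M_11 - a12*M_12 + a13*M_13, where M_1j is the (1,j) minor.
Minor M_11 = 2*-1 - -4*3 = 10
Minor M_12 = 5*-1 - -4*-4 = -21
Minor M_13 = 5*3 - 2*-4 = 23
det = 4*(10) - 0*(-21) + 0*(23)
    = 40 - 0 + 0
    = 40

40


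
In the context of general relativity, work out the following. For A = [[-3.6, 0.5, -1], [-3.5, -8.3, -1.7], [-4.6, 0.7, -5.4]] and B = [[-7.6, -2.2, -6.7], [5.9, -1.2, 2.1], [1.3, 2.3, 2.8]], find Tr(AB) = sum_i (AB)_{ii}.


Tr(AB) = sum_i (AB)_{ii} where (AB)_{ii} = sum_k A_{ik} B_{ki}.
(AB)_{11} = -3.6*-7.6 + 0.5*5.9 + -1*1.3 = 29.01
(AB)_{22} = -3.5*-2.2 + -8.3*-1.2 + -1.7*2.3 = 13.75
(AB)_{33} = -4.6*-6.7 + 0.7*2.1 + -5.4*2.8 = 17.17
Tr(AB) = 29.01 + 13.75 + 17.17 = 59.93

59.93


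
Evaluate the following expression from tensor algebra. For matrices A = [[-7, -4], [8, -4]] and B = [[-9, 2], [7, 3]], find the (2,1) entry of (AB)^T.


(AB)^T_{ij} = (AB)_{ji} = sum_k A_{jk} B_{ki}.
For i=2, j=1 we need (AB)_{12}:
A_{11} * B_{12} = -7 * 2 = -14
A_{12} * B_{22} = -4 * 3 = -12
Sum = -14 + -12 = -26

-26


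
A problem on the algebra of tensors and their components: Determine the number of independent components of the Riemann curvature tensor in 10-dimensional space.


The Riemann tensor in d dimensions has d^2(d^2 - 1)/12 independent components.
d = 10, so d^2 = 100
d^2 - 1 = 99
d^2(d^2 - 1) = 100 * 99 = 9900
Divide by 12: 9900 / 12 = 825

825


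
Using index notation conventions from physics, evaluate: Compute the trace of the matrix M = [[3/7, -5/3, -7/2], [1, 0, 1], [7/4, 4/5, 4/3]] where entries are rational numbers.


The trace is the sum of diagonal entries.
Diagonal: M[1,1] = 3/7, M[2,2] = 0, M[3,3] = 4/3
Tr(M) = 3/7 + 0 + 4/3
Computing step by step:
After adding M[1,1]: 3/7
After adding M[2,2]: 3/7
After adding M[3,3]: 37/21
Tr(M) = 37/21

37/21


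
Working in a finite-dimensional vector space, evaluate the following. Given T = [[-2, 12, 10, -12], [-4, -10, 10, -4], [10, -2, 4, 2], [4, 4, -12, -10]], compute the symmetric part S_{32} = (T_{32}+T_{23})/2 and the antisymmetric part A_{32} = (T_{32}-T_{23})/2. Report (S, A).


T_{32} = -2
T_{23} = 10
S_{32} = (-2 + 10)/2 = 8/2 = 4
A_{32} = (-2 - 10)/2 = -12/2 = -6
Check: S + A = 4 + -6 = -2 = T_{32}.

(4, -6)


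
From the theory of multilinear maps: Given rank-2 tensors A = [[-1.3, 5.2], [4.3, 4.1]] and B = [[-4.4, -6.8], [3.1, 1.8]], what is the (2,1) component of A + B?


Tensor addition is component-wise: (A + B)_{ij} = A_{ij} + B_{ij}.
A_{21} = 4.3
B_{21} = 3.1
(A + B)_{21} = 4.3 + 3.1 = 7.4

7.4


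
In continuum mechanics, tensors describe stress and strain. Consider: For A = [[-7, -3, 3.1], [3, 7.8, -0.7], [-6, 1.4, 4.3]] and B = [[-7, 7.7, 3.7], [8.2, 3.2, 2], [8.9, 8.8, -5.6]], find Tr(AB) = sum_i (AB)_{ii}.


Tr(AB) = sum_i (AB)_{ii} where (AB)_{ii} = sum_k A_{ik} B_{ki}.
(AB)_{11} = -7*-7 + -3*8.2 + 3.1*8.9 = 51.99
(AB)_{22} = 3*7.7 + 7.8*3.2 + -0.7*8.8 = 41.9
(AB)_{33} = -6*3.7 + 1.4*2 + 4.3*-5.6 = -43.48
Tr(AB) = 51.99 + 41.9 + -43.48 = 50.41

50.41


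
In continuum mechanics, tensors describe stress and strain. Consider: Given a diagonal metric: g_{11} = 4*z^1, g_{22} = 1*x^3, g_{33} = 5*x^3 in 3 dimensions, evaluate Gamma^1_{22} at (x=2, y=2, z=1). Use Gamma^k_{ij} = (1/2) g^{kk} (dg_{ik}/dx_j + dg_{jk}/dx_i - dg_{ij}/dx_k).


For a diagonal metric, Gamma^k_{ij} = (1/2) g^{kk} (dg_{ik}/dx_j + dg_{jk}/dx_i - dg_{ij}/dx_k).
The metric is diagonal, so g_{ab} = 0 for a != b.
At the given point: g_{11} = 4, g_{22} = 8, g_{33} = 40
g^{11} = 1/4
dg_{21}/dx_2 = 0 (off-diagonal)
dg_{21}/dx_2 = 0 (off-diagonal)
dg_{22}/dx_1 = dg_{22}/dx_1 = 12
Numerator = 0 + 0 - 12 = -12
Gamma^1_{22} = -12 / (2 * 4) = -3/2

-3/2


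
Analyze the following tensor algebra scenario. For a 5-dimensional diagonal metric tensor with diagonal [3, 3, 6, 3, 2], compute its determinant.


For a diagonal metric, the determinant is the product of diagonal entries.
Diagonal entries: 3, 3, 6, 3, 2
det(g) = 3 * 3 * 6 * 3 * 2 = 324

324


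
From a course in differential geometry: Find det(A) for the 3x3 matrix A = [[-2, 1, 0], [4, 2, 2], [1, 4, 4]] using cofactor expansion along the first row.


Expanding along the first row, det(A) = a11*M_11 - a12*M_12 + a13*M_13, where M_1j is the (1,j) minor.
Minor M_11 = 2*4 - 2*4 = 0
Minor M_12 = 4*4 - 2*1 = 14
Minor M_13 = 4*4 - 2*1 = 14
det = -2*(0) - 1*(14) + 0*(14)
    = 0 - 14 + 0
    = -14

-14


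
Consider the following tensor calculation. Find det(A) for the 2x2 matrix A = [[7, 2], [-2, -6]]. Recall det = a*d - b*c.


For a 2x2 matrix [[a, b], [c, d]], det = a*d - b*c.
a = 7, b = 2, c = -2, d = -6
a*d = 7 * -6 = -42
b*c = 2 * -2 = -4
det = -42 - -4 = -38

-38


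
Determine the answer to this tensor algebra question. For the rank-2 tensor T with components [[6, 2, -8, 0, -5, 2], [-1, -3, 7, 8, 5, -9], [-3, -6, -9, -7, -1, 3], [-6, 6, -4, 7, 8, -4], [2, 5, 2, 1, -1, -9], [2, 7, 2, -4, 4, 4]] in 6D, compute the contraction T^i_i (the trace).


The contraction (trace) of a rank-2 tensor is the sum of its diagonal elements.
Diagonal entries: A[1,1] = 6, A[2,2] = -3, A[3,3] = -9, A[4,4] = 7, A[5,5] = -1, A[6,6] = 4
Tr(A) = 6 + -3 + -9 + 7 + -1 + 4 = 4

4


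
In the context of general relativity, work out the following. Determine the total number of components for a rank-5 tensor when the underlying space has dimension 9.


The number of components of a rank-r tensor in d dimensions is d^r.
Here d = 9 and r = 5.
9^5 = 59049

59049


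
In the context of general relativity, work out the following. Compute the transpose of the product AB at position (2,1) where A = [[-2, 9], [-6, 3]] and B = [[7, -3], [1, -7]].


(AB)^T_{ij} = (AB)_{ji} = sum_k A_{jk} B_{ki}.
For i=2, j=1 we need (AB)_{12}:
A_{11} * B_{12} = -2 * -3 = 6
A_{12} * B_{22} = 9 * -7 = -63
Sum = 6 + -63 = -57

-57


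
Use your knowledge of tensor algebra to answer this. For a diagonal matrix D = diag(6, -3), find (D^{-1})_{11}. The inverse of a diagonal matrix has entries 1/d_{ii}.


For a diagonal matrix, the inverse has entries (D^{-1})_{ii} = 1/d_{ii}.
The diagonal entries are: d_{11} = 6, d_{22} = -3
We need (D^{-1})_{11} = 1/d_{11} = 1/6 = 1/6

1/6


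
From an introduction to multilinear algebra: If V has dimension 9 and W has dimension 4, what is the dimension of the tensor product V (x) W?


The dimension of a tensor product is the product of dimensions.
dim(V) = 9, dim(W) = 4
dim(V (x) W) = 9 * 4 = 36

36


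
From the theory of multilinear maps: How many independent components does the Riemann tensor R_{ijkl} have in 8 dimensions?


The Riemann tensor in d dimensions has d^2(d^2 - 1)/12 independent components.
d = 8, so d^2 = 64
d^2 - 1 = 63
d^2(d^2 - 1) = 64 * 63 = 4032
Divide by 12: 4032 / 12 = 336

336


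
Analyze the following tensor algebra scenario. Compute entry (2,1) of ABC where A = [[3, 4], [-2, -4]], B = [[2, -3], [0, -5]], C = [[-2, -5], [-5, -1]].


(ABC)_{21} = sum_m (AB)_{2m} C_{m1}. First compute row 2 of AB.
(AB)_{21} = -2*2 + -4*0 = -4
(AB)_{22} = -2*-3 + -4*-5 = 26
Now contract with column 1 of C:
(AB)_{21} * C_{11} = -4 * -2 = 8
(AB)_{22} * C_{21} = 26 * -5 = -130
(ABC)_{21} = 8 + -130 = -122

-122


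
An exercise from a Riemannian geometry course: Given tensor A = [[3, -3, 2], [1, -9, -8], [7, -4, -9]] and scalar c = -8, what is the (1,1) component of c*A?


Scalar multiplication: (cA)_{ij} = c * A_{ij}.
c = -8
A_{11} = 3
(cA)_{11} = -8 * 3 = -24

-24


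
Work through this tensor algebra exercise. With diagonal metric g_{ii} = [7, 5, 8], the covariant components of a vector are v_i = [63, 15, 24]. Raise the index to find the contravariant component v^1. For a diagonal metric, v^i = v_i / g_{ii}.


To raise an index with a diagonal metric: v^i = v_i / g_{ii}.
For index 1: v_1 = 63, g_{11} = 7
v^1 = 63 / 7 = 9

9


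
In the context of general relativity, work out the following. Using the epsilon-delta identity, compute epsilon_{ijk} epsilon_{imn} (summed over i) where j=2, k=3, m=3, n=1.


Using the identity: epsilon_{ijk} epsilon_{imn} = delta_{jm} delta_{kn} - delta_{jn} delta_{km}.
delta_{23} = 0
delta_{31} = 0
delta_{21} = 0
delta_{33} = 1
Result = 0 * 0 - 0 * 1 = 0 - 0 = 0

0


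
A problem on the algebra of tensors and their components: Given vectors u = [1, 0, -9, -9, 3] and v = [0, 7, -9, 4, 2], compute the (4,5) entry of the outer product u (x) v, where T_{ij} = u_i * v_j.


The outer product entry T_{ij} = u_i * v_j.
We need i=4, j=5.
u_4 = -9, v_5 = 2
T_{4,5} = -9 * 2 = -18

-18


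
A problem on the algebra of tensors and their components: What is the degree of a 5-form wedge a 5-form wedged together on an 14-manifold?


The degree of a wedge product is the sum of the degrees of the individual forms.
Degrees: 5, 5
Total degree = 5 + 5 = 10

10


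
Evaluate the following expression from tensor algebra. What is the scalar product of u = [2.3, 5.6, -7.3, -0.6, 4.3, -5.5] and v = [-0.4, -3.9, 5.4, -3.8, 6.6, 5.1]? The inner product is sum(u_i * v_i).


The inner product u . v = sum of u_i * v_i.
Term-by-term: 2.3 * -0.4, 5.6 * -3.9, -7.3 * 5.4, -0.6 * -3.8, 4.3 * 6.6, -5.5 * 5.1
Products: -0.92, -21.84, -39.42, 2.28, 28.38, -28.05
Sum = -0.92 + -21.84 + -39.42 + 2.28 + 28.38 + -28.05 = -59.57

-59.57


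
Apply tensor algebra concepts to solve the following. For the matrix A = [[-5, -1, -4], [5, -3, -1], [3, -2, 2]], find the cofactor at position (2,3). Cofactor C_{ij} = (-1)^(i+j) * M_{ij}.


To find cofactor C_{23}, delete row 2 and column 3.
The resulting 2x2 submatrix is: [[-5, -1], [3, -2]]
Minor M_{23} = -5*-2 - -1*3
  = 10 - -3 = 13
Sign = (-1)^(2+3) = (-1)^5 = -1
Cofactor C_{23} = -1 * 13 = -13

-13


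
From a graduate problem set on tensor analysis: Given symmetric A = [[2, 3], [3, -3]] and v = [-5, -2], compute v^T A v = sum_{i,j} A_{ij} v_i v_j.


First compute Av:
(Av)_1 = 2*-5 + 3*-2 = -16
(Av)_2 = 3*-5 + -3*-2 = -9
Av = [-16, -9]
Then v^T (Av) = -5*-16 + -2*-9
= 80 + 18 = 98

98


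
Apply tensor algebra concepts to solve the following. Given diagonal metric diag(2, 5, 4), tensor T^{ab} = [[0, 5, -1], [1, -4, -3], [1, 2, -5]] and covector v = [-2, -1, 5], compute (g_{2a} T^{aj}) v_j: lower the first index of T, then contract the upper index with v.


Step 1: lower the first index. For a diagonal metric, g_{ia} T^{aj} = g_{ii} T^{ij} (no sum on i).
g_{22} = 5
S_2{}^1 = 5 * T^{21} = 5 * 1 = 5
S_2{}^2 = 5 * T^{22} = 5 * -4 = -20
S_2{}^3 = 5 * T^{23} = 5 * -3 = -15
Step 2: contract S_2{}^j with v_j.
S_2{}^1 * v_1 = 5 * -2 = -10
S_2{}^2 * v_2 = -20 * -1 = 20
S_2{}^3 * v_3 = -15 * 5 = -75
Result = -10 + 20 + -75 = -65

-65


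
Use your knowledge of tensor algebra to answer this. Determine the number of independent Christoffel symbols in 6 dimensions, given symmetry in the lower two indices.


Christoffel symbols Gamma^k_{ij} are symmetric in i,j, so there are d * d(d+1)/2 independent symbols.
d = 6
d(d+1)/2 = 6 * 7 / 2 = 21
Total = 6 * 21 = 126

126


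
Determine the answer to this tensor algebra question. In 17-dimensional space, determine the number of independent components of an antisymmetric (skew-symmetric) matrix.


An antisymmetric rank-2 tensor satisfies A_{ij} = -A_{ji}, so diagonal entries are zero.
The independent components are the upper-triangular entries: C(n, 2) = n(n-1)/2.
n = 17
C(17, 2) = 17 * 16 / 2 = 272 / 2 = 136

136


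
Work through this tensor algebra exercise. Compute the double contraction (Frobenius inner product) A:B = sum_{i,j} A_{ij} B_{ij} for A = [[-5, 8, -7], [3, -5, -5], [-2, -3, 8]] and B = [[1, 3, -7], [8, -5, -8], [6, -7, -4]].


A:B = sum over all i,j of A_{ij} * B_{ij}.
Row 1: -5*1=-5, 8*3=24, -7*-7=49 => row sum = 68
Row 2: 3*8=24, -5*-5=25, -5*-8=40 => row sum = 89
Row 3: -2*6=-12, -3*-7=21, 8*-4=-32 => row sum = -23
Total = 68 + 89 + -23 = 134

134


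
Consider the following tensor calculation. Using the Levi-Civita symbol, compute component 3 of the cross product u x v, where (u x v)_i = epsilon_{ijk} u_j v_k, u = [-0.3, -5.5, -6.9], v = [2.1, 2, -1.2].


(u x v)_3 = sum_{j,k} epsilon_{3jk} u_j v_k. Only permutations of (1,2,3) contribute; the two non-zero terms are:
eps_{312} u_1 v_2 = 1 * -0.3 * 2 = -0.6
eps_{321} u_2 v_1 = -1 * -5.5 * 2.1 = 11.55
(u x v)_3 = 10.95

10.95


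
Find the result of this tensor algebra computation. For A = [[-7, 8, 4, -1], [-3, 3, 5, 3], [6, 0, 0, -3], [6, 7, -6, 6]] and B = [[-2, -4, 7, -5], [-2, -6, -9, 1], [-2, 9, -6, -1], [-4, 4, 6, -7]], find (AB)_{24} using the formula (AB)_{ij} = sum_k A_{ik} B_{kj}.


(AB)_{ij} = sum_k A_{ik} B_{kj}.
For i=2, j=4:
A_{21} * B_{14} = -3 * -5 = 15
A_{22} * B_{24} = 3 * 1 = 3
A_{23} * B_{34} = 5 * -1 = -5
A_{24} * B_{44} = 3 * -7 = -21
Sum = 15 + 3 + -5 + -21 = -8

-8


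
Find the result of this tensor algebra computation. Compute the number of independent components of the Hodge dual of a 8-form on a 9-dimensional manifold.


The Hodge dual of a p-form on an n-dimensional manifold is an (n-p)-form.
n = 9, p = 8, so dual degree = 9 - 8 = 1
The number of components is C(n, n-p) = C(9, 1) = 9

9


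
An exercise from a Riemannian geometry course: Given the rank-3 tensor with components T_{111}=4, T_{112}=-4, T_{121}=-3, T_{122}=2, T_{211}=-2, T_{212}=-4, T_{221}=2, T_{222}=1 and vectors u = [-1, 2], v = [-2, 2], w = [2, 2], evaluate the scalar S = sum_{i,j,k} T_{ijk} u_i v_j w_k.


S = sum over i,j,k of T_{ijk} u_i v_j w_k. Expanding all 8 terms:
T_{111}*u_1*v_1*w_1 = 4*-1*-2*2 = 16  (running total: 16)
T_{112}*u_1*v_1*w_2 = -4*-1*-2*2 = -16  (running total: 0)
T_{121}*u_1*v_2*w_1 = -3*-1*2*2 = 12  (running total: 12)
T_{122}*u_1*v_2*w_2 = 2*-1*2*2 = -8  (running total: 4)
T_{211}*u_2*v_1*w_1 = -2*2*-2*2 = 16  (running total: 20)
T_{212}*u_2*v_1*w_2 = -4*2*-2*2 = 32  (running total: 52)
T_{221}*u_2*v_2*w_1 = 2*2*2*2 = 16  (running total: 68)
T_{222}*u_2*v_2*w_2 = 1*2*2*2 = 8  (running total: 76)
S = 76

76


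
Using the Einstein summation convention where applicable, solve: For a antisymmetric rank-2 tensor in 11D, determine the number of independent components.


A antisymmetric rank-2 tensor in d dimensions has d(d-1)/2 independent components.
d = 11
d(d-1)/2 = 11 * 10 / 2 = 110 / 2 = 55

55


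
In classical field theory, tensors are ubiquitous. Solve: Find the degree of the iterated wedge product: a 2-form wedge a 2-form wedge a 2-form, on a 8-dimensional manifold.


The degree of a wedge product is the sum of the degrees of the individual forms.
Degrees: 2, 2, 2
Total degree = 2 + 2 + 2 = 6

6


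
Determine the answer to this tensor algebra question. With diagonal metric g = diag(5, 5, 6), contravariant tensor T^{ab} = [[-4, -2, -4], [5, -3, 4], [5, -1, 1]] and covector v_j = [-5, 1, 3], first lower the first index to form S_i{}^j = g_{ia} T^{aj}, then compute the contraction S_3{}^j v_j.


Step 1: lower the first index. For a diagonal metric, g_{ia} T^{aj} = g_{ii} T^{ij} (no sum on i).
g_{33} = 6
S_3{}^1 = 6 * T^{31} = 6 * 5 = 30
S_3{}^2 = 6 * T^{32} = 6 * -1 = -6
S_3{}^3 = 6 * T^{33} = 6 * 1 = 6
Step 2: contract S_3{}^j with v_j.
S_3{}^1 * v_1 = 30 * -5 = -150
S_3{}^2 * v_2 = -6 * 1 = -6
S_3{}^3 * v_3 = 6 * 3 = 18
Result = -150 + -6 + 18 = -138

-138


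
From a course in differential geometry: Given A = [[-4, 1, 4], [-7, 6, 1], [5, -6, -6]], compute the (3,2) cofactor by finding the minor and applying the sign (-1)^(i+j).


To find cofactor C_{32}, delete row 3 and column 2.
The resulting 2x2 submatrix is: [[-4, 4], [-7, 1]]
Minor M_{32} = -4*1 - 4*-7
  = -4 - -28 = 24
Sign = (-1)^(3+2) = (-1)^5 = -1
Cofactor C_{32} = -1 * 24 = -24

-24


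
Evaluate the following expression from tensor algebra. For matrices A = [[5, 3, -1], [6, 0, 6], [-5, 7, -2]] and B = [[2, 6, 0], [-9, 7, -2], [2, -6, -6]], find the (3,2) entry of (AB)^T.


(AB)^T_{ij} = (AB)_{ji} = sum_k A_{jk} B_{ki}.
For i=3, j=2 we need (AB)_{23}:
A_{21} * B_{13} = 6 * 0 = 0
A_{22} * B_{23} = 0 * -2 = 0
A_{23} * B_{33} = 6 * -6 = -36
Sum = 0 + 0 + -36 = -36

-36


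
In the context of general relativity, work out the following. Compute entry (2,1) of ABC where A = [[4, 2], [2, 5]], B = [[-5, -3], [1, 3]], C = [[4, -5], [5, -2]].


(ABC)_{21} = sum_m (AB)_{2m} C_{m1}. First compute row 2 of AB.
(AB)_{21} = 2*-5 + 5*1 = -5
(AB)_{22} = 2*-3 + 5*3 = 9
Now contract with column 1 of C:
(AB)_{21} * C_{11} = -5 * 4 = -20
(AB)_{22} * C_{21} = 9 * 5 = 45
(ABC)_{21} = -20 + 45 = 25

25


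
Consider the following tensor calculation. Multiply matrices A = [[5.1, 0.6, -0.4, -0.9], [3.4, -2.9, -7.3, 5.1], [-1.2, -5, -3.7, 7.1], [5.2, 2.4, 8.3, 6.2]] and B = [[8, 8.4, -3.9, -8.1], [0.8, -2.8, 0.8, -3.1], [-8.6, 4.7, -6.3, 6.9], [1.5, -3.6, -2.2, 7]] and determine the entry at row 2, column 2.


(AB)_{ij} = sum_k A_{ik} B_{kj}.
For i=2, j=2:
A_{21} * B_{12} = 3.4 * 8.4 = 28.56
A_{22} * B_{22} = -2.9 * -2.8 = 8.12
A_{23} * B_{32} = -7.3 * 4.7 = -34.31
A_{24} * B_{42} = 5.1 * -3.6 = -18.36
Sum = 28.56 + 8.12 + -34.31 + -18.36 = -15.99

-15.99


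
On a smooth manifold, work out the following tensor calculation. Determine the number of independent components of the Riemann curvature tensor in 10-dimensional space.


The Riemann tensor in d dimensions has d^2(d^2 - 1)/12 independent components.
d = 10, so d^2 = 100
d^2 - 1 = 99
d^2(d^2 - 1) = 100 * 99 = 9900
Divide by 12: 9900 / 12 = 825

825


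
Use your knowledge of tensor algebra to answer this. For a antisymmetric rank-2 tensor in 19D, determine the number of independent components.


A antisymmetric rank-2 tensor in d dimensions has d(d-1)/2 independent components.
d = 19
d(d-1)/2 = 19 * 18 / 2 = 342 / 2 = 171

171


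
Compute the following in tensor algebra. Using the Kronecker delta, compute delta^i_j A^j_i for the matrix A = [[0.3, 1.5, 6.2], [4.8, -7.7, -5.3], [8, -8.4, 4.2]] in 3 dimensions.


The contraction (trace) of a rank-2 tensor is the sum of its diagonal elements.
Diagonal entries: A[1,1] = 0.3, A[2,2] = -7.7, A[3,3] = 4.2
Tr(A) = 0.3 + -7.7 + 4.2 = -3.2

-3.2


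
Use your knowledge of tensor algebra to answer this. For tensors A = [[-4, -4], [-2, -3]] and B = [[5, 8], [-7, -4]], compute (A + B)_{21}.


Tensor addition is component-wise: (A + B)_{ij} = A_{ij} + B_{ij}.
A_{21} = -2
B_{21} = -7
(A + B)_{21} = -2 + -7 = -9

-9


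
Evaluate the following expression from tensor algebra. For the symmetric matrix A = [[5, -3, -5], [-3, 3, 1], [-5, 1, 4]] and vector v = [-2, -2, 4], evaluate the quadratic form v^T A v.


First compute Av:
(Av)_1 = 5*-2 + -3*-2 + -5*4 = -24
(Av)_2 = -3*-2 + 3*-2 + 1*4 = 4
(Av)_3 = -5*-2 + 1*-2 + 4*4 = 24
Av = [-24, 4, 24]
Then v^T (Av) = -2*-24 + -2*4 + 4*24
= 48 + -8 + 96 = 136

136


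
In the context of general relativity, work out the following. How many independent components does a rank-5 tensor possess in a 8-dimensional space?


The number of components of a rank-r tensor in d dimensions is d^r.
Here d = 8 and r = 5.
8^5 = 32768

32768


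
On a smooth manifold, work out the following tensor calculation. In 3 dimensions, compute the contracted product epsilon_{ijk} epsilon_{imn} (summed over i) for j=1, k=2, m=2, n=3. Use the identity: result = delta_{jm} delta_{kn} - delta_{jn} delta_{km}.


Using the identity: epsilon_{ijk} epsilon_{imn} = delta_{jm} delta_{kn} - delta_{jn} delta_{km}.
delta_{12} = 0
delta_{23} = 0
delta_{13} = 0
delta_{22} = 1
Result = 0 * 0 - 0 * 1 = 0 - 0 = 0

0


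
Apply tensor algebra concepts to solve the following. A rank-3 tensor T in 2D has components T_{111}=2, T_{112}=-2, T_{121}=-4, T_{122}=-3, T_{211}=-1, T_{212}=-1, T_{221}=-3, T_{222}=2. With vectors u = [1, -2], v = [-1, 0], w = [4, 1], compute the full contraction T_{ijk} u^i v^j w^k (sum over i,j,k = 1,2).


S = sum over i,j,k of T_{ijk} u_i v_j w_k. Expanding all 8 terms:
T_{111}*u_1*v_1*w_1 = 2*1*-1*4 = -8  (running total: -8)
T_{112}*u_1*v_1*w_2 = -2*1*-1*1 = 2  (running total: -6)
T_{121}*u_1*v_2*w_1 = -4*1*0*4 = 0  (running total: -6)
T_{122}*u_1*v_2*w_2 = -3*1*0*1 = 0  (running total: -6)
T_{211}*u_2*v_1*w_1 = -1*-2*-1*4 = -8  (running total: -14)
T_{212}*u_2*v_1*w_2 = -1*-2*-1*1 = -2  (running total: -16)
T_{221}*u_2*v_2*w_1 = -3*-2*0*4 = 0  (running total: -16)
T_{222}*u_2*v_2*w_2 = 2*-2*0*1 = 0  (running total: -16)
S = -16

-16


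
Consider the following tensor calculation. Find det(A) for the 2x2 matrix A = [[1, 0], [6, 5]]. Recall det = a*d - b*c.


For a 2x2 matrix [[a, b], [c, d]], det = a*d - b*c.
a = 1, b = 0, c = 6, d = 5
a*d = 1 * 5 = 5
b*c = 0 * 6 = 0
det = 5 - 0 = 5

5


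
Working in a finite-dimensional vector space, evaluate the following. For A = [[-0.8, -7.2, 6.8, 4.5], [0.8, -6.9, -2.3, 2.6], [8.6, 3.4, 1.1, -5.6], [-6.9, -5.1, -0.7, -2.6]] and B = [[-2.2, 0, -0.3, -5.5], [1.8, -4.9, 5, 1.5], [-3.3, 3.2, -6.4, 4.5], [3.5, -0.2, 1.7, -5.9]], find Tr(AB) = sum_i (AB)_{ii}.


Tr(AB) = sum_i (AB)_{ii} where (AB)_{ii} = sum_k A_{ik} B_{ki}.
(AB)_{11} = -0.8*-2.2 + -7.2*1.8 + 6.8*-3.3 + 4.5*3.5 = -17.89
(AB)_{22} = 0.8*0 + -6.9*-4.9 + -2.3*3.2 + 2.6*-0.2 = 25.93
(AB)_{33} = 8.6*-0.3 + 3.4*5 + 1.1*-6.4 + -5.6*1.7 = -2.14
(AB)_{44} = -6.9*-5.5 + -5.1*1.5 + -0.7*4.5 + -2.6*-5.9 = 42.49
Tr(AB) = -17.89 + 25.93 + -2.14 + 42.49 = 48.39

48.39


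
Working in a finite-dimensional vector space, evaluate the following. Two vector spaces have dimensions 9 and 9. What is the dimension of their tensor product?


The dimension of a tensor product is the product of dimensions.
dim(V) = 9, dim(W) = 9
dim(V (x) W) = 9 * 9 = 81

81


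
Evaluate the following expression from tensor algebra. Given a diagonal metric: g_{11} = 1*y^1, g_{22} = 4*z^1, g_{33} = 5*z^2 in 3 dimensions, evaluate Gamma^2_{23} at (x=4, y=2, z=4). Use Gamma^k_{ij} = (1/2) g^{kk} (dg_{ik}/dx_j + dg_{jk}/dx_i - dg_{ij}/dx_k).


For a diagonal metric, Gamma^k_{ij} = (1/2) g^{kk} (dg_{ik}/dx_j + dg_{jk}/dx_i - dg_{ij}/dx_k).
The metric is diagonal, so g_{ab} = 0 for a != b.
At the given point: g_{11} = 2, g_{22} = 16, g_{33} = 80
g^{22} = 1/16
dg_{22}/dx_3 = dg_{22}/dx_3 = 4
dg_{32}/dx_2 = 0 (off-diagonal)
dg_{23}/dx_2 = 0 (off-diagonal)
Numerator = 4 + 0 - 0 = 4
Gamma^2_{23} = 4 / (2 * 16) = 1/8

1/8
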